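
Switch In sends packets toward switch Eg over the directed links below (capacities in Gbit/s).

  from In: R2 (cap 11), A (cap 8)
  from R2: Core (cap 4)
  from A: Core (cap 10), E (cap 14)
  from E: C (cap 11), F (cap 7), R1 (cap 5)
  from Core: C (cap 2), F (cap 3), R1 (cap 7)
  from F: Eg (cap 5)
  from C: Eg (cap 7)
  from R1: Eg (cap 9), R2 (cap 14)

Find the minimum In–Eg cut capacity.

12

Augment In→R2→Core→F→Eg: bottleneck 3, flow now 3.
Augment In→R2→Core→C→Eg: bottleneck 1, flow now 4.
Augment In→A→E→F→Eg: bottleneck 2, flow now 6.
Augment In→A→E→C→Eg: bottleneck 6, flow now 12.
No augmenting path remains; maximum flow = 12.
By max-flow min-cut, the minimum cut capacity equals the max flow.
In the residual graph, reachable from In: {In, R2}.
Min-cut edges: In→A (8), R2→Core (4); capacity 8 + 4 = 12.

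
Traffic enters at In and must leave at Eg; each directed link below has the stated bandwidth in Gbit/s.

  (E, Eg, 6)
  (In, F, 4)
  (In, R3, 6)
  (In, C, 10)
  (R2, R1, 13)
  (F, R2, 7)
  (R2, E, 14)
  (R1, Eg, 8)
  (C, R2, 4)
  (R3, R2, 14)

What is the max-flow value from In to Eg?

14

Augment In→F→R2→E→Eg: bottleneck 4, flow now 4.
Augment In→R3→R2→E→Eg: bottleneck 2, flow now 6.
Augment In→R3→R2→R1→Eg: bottleneck 4, flow now 10.
Augment In→C→R2→R1→Eg: bottleneck 4, flow now 14.
No augmenting path remains; maximum flow = 14.
In the residual graph, reachable from In: {In, C}.
Min-cut edges: In→F (4), In→R3 (6), C→R2 (4); capacity 4 + 6 + 4 = 14.
This cut is saturated, so no flow can exceed 14.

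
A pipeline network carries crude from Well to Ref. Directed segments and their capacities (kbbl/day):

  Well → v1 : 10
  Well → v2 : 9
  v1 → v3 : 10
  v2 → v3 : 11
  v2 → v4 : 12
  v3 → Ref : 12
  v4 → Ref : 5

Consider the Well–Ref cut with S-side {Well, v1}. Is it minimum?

Given cut capacity: 9 + 10 = 19.
Augment Well→v1→v3→Ref: bottleneck 10, flow now 10.
Augment Well→v2→v3→Ref: bottleneck 2, flow now 12.
Augment Well→v2→v4→Ref: bottleneck 5, flow now 17.
No augmenting path remains; maximum flow = 17.
In the residual graph, reachable from Well: {Well, v1, v2, v3, v4}.
Min-cut edges: v3→Ref (12), v4→Ref (5); capacity 12 + 5 = 17.
Cut capacity 19 exceeds the max flow 17, so it is not minimum.

No — its capacity is 19, but the minimum cut has capacity 17.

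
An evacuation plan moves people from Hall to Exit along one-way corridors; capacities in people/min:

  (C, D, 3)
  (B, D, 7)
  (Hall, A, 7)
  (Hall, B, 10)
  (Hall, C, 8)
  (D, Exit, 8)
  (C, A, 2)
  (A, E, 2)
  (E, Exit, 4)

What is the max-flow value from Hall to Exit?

10

Augment Hall→A→E→Exit: bottleneck 2, flow now 2.
Augment Hall→B→D→Exit: bottleneck 7, flow now 9.
Augment Hall→C→D→Exit: bottleneck 1, flow now 10.
No augmenting path remains; maximum flow = 10.
In the residual graph, reachable from Hall: {Hall, A, B, C, D}.
Min-cut edges: A→E (2), D→Exit (8); capacity 2 + 8 = 10.
This cut is saturated, so no flow can exceed 10.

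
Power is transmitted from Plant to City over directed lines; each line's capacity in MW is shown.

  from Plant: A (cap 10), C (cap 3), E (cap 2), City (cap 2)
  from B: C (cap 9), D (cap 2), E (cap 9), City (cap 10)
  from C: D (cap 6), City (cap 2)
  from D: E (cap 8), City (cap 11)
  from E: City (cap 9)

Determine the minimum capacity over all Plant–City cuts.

7

Augment Plant→City: bottleneck 2, flow now 2.
Augment Plant→C→City: bottleneck 2, flow now 4.
Augment Plant→E→City: bottleneck 2, flow now 6.
Augment Plant→C→D→City: bottleneck 1, flow now 7.
No augmenting path remains; maximum flow = 7.
By max-flow min-cut, the minimum cut capacity equals the max flow.
In the residual graph, reachable from Plant: {Plant, A}.
Min-cut edges: Plant→C (3), Plant→E (2), Plant→City (2); capacity 3 + 2 + 2 = 7.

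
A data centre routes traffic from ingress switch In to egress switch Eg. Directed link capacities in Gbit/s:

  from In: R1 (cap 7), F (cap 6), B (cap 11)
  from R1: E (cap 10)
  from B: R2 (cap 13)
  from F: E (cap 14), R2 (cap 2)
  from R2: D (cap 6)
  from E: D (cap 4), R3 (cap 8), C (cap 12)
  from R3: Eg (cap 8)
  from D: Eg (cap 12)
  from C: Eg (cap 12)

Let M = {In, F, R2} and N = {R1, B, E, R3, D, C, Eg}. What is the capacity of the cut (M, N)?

Edges leaving {In, F, R2}: In→R1 (7), In→B (11), F→E (14), R2→D (6).
Cut capacity = 7 + 11 + 14 + 6 = 38.

38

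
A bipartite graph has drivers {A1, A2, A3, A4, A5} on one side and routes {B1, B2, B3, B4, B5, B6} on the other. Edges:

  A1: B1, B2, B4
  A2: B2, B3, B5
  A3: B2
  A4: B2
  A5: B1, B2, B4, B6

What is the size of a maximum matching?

4

Unit-capacity flow: source→left, listed edges, right→sink; max matching = max flow.
Augmenting path A1→B1 (+1); matched 1.
Augmenting path A2→B2 (+1); matched 2.
Augmenting path A5→B4 (+1); matched 3.
Augmenting path A3→B2→A2→B3 (+1); matched 4.
No augmenting path remains; maximum matching = 4.
König certificate: {A1, A2, A5, B2} is a vertex cover of size 4 (every listed pair touches it), so no matching can be larger.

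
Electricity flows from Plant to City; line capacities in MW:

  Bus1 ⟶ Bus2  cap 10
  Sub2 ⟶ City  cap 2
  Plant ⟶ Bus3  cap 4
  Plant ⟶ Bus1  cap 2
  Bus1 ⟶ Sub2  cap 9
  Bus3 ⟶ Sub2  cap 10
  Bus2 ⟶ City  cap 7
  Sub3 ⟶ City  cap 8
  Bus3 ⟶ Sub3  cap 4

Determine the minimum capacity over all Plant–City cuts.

6

Augment Plant→Bus3→Sub2→City: bottleneck 2, flow now 2.
Augment Plant→Bus3→Sub3→City: bottleneck 2, flow now 4.
Augment Plant→Bus1→Bus2→City: bottleneck 2, flow now 6.
No augmenting path remains; maximum flow = 6.
By max-flow min-cut, the minimum cut capacity equals the max flow.
In the residual graph, reachable from Plant: {Plant}.
Min-cut edges: Plant→Bus3 (4), Plant→Bus1 (2); capacity 4 + 2 = 6.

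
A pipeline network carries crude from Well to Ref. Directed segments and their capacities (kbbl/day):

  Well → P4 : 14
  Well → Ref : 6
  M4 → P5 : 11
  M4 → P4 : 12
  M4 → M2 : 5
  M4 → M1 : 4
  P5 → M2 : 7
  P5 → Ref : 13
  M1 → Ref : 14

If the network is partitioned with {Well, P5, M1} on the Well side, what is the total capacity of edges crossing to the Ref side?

54

Edges leaving {Well, P5, M1}: Well→P4 (14), Well→Ref (6), P5→M2 (7), P5→Ref (13), M1→Ref (14).
Cut capacity = 14 + 6 + 7 + 13 + 14 = 54.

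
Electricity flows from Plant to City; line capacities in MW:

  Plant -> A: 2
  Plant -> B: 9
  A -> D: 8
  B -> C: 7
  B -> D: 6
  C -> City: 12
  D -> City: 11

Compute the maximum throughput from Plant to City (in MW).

Augment Plant→A→D→City: bottleneck 2, flow now 2.
Augment Plant→B→C→City: bottleneck 7, flow now 9.
Augment Plant→B→D→City: bottleneck 2, flow now 11.
No augmenting path remains; maximum flow = 11.
In the residual graph, reachable from Plant: {Plant}.
Min-cut edges: Plant→A (2), Plant→B (9); capacity 2 + 9 = 11.
This cut is saturated, so no flow can exceed 11.

11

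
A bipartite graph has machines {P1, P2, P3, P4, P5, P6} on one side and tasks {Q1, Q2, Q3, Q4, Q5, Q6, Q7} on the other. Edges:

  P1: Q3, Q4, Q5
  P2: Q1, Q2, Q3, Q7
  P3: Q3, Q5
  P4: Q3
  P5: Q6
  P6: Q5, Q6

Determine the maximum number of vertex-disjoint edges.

5

Unit-capacity flow: source→left, listed edges, right→sink; max matching = max flow.
Augmenting path P1→Q3 (+1); matched 1.
Augmenting path P2→Q1 (+1); matched 2.
Augmenting path P3→Q5 (+1); matched 3.
Augmenting path P5→Q6 (+1); matched 4.
Augmenting path P4→Q3→P1→Q4 (+1); matched 5.
No augmenting path remains; maximum matching = 5.
König certificate: {P1, P2, Q3, Q5, Q6} is a vertex cover of size 5 (every listed pair touches it), so no matching can be larger.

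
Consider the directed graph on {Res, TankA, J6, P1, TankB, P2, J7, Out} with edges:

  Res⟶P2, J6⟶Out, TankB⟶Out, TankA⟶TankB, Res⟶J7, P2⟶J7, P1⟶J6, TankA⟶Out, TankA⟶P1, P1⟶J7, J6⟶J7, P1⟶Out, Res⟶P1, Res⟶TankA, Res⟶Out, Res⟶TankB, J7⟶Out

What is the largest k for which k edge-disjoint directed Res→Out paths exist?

5

Assign every edge capacity 1; by Menger, the answer equals the max flow.
Path Res→Out (+1); total 1.
Path Res→TankA→Out (+1); total 2.
Path Res→P1→Out (+1); total 3.
Path Res→TankB→Out (+1); total 4.
Path Res→J7→Out (+1); total 5.
No residual Res→Out path; max flow = 5.
Certifying cut of size 5: {J7→Out, Res→Out, Res→P1, Res→TankA, Res→TankB}.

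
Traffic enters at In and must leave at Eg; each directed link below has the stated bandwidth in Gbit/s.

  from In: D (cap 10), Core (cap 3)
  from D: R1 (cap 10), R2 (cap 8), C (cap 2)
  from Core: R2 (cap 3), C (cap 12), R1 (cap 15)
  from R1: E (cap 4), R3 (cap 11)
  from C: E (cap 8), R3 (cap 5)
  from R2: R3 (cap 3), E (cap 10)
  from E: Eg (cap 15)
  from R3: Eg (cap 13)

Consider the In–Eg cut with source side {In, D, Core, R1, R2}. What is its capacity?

Edges leaving {In, D, Core, R1, R2}: D→C (2), Core→C (12), R1→E (4), R1→R3 (11), R2→E (10), R2→R3 (3).
Cut capacity = 2 + 12 + 4 + 11 + 10 + 3 = 42.

42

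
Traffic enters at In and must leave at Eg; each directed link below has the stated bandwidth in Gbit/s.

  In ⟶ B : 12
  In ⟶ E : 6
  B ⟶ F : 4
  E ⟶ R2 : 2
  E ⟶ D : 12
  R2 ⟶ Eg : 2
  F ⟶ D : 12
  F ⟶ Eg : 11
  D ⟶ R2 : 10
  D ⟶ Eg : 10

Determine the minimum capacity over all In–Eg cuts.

Augment In→B→F→Eg: bottleneck 4, flow now 4.
Augment In→E→R2→Eg: bottleneck 2, flow now 6.
Augment In→E→D→Eg: bottleneck 4, flow now 10.
No augmenting path remains; maximum flow = 10.
By max-flow min-cut, the minimum cut capacity equals the max flow.
In the residual graph, reachable from In: {In, B}.
Min-cut edges: In→E (6), B→F (4); capacity 6 + 4 = 10.

10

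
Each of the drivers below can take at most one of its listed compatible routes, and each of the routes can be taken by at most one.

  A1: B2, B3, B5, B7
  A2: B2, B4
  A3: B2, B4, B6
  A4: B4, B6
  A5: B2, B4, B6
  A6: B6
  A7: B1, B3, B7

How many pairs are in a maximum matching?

Unit-capacity flow: source→left, listed edges, right→sink; max matching = max flow.
Augmenting path A1→B2 (+1); matched 1.
Augmenting path A2→B4 (+1); matched 2.
Augmenting path A3→B6 (+1); matched 3.
Augmenting path A7→B1 (+1); matched 4.
Augmenting path A5→B2→A1→B3 (+1); matched 5.
No augmenting path remains; maximum matching = 5.
König certificate: {A1, A7, B2, B4, B6} is a vertex cover of size 5 (every listed pair touches it), so no matching can be larger.

5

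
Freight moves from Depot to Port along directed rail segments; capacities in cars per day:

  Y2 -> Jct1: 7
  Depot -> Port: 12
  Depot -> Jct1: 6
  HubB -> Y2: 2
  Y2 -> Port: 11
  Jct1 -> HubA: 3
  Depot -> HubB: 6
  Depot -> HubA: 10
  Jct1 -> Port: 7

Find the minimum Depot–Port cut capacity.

Augment Depot→Port: bottleneck 12, flow now 12.
Augment Depot→Jct1→Port: bottleneck 6, flow now 18.
Augment Depot→HubB→Y2→Port: bottleneck 2, flow now 20.
No augmenting path remains; maximum flow = 20.
By max-flow min-cut, the minimum cut capacity equals the max flow.
In the residual graph, reachable from Depot: {Depot, HubB, HubA}.
Min-cut edges: Depot→Jct1 (6), Depot→Port (12), HubB→Y2 (2); capacity 6 + 12 + 2 = 20.

20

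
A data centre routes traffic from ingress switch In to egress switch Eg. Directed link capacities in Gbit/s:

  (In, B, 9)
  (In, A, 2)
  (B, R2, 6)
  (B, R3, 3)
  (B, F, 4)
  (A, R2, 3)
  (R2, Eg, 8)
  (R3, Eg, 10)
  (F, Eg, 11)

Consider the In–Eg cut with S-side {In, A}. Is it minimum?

No — its capacity is 12, but the minimum cut has capacity 11.

Given cut capacity: 9 + 3 = 12.
Augment In→B→R2→Eg: bottleneck 6, flow now 6.
Augment In→B→R3→Eg: bottleneck 3, flow now 9.
Augment In→A→R2→Eg: bottleneck 2, flow now 11.
No augmenting path remains; maximum flow = 11.
In the residual graph, reachable from In: {In}.
Min-cut edges: In→B (9), In→A (2); capacity 9 + 2 = 11.
Cut capacity 12 exceeds the max flow 11, so it is not minimum.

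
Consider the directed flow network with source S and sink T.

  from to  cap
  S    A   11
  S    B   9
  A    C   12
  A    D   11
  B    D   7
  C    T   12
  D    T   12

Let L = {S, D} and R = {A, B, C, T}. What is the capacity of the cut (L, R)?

Edges leaving {S, D}: S→A (11), S→B (9), D→T (12).
Cut capacity = 11 + 9 + 12 = 32.

32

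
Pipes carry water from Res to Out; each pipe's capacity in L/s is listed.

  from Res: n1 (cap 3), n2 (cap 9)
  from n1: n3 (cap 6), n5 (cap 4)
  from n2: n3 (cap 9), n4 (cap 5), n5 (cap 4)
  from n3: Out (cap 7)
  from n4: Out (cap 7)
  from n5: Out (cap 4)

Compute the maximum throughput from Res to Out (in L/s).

Augment Res→n1→n3→Out: bottleneck 3, flow now 3.
Augment Res→n2→n3→Out: bottleneck 4, flow now 7.
Augment Res→n2→n4→Out: bottleneck 5, flow now 12.
No augmenting path remains; maximum flow = 12.
In the residual graph, reachable from Res: {Res}.
Min-cut edges: Res→n1 (3), Res→n2 (9); capacity 3 + 9 = 12.
This cut is saturated, so no flow can exceed 12.

12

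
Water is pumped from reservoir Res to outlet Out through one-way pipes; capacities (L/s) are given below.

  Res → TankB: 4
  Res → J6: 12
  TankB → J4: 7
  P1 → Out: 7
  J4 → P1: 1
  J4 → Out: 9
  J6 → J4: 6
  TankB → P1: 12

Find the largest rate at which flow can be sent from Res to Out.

10

Augment Res→J6→J4→Out: bottleneck 6, flow now 6.
Augment Res→TankB→J4→Out: bottleneck 3, flow now 9.
Augment Res→TankB→P1→Out: bottleneck 1, flow now 10.
No augmenting path remains; maximum flow = 10.
In the residual graph, reachable from Res: {Res, J6}.
Min-cut edges: Res→TankB (4), J6→J4 (6); capacity 4 + 6 = 10.
This cut is saturated, so no flow can exceed 10.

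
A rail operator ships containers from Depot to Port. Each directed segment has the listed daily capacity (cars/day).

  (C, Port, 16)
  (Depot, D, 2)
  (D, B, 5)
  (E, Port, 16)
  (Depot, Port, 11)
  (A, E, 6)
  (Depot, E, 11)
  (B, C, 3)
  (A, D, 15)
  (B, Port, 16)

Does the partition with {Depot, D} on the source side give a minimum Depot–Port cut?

No — its capacity is 27, but the minimum cut has capacity 24.

Given cut capacity: 11 + 11 + 5 = 27.
Augment Depot→Port: bottleneck 11, flow now 11.
Augment Depot→E→Port: bottleneck 11, flow now 22.
Augment Depot→D→B→Port: bottleneck 2, flow now 24.
No augmenting path remains; maximum flow = 24.
In the residual graph, reachable from Depot: {Depot}.
Min-cut edges: Depot→D (2), Depot→E (11), Depot→Port (11); capacity 2 + 11 + 11 = 24.
Cut capacity 27 exceeds the max flow 24, so it is not minimum.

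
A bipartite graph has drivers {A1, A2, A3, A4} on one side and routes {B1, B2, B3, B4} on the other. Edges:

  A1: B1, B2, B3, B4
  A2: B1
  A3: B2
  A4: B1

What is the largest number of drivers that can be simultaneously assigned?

Unit-capacity flow: source→left, listed edges, right→sink; max matching = max flow.
Augmenting path A1→B1 (+1); matched 1.
Augmenting path A3→B2 (+1); matched 2.
Augmenting path A2→B1→A1→B3 (+1); matched 3.
No augmenting path remains; maximum matching = 3.
König certificate: {A1, A3, B1} is a vertex cover of size 3 (every listed pair touches it), so no matching can be larger.

3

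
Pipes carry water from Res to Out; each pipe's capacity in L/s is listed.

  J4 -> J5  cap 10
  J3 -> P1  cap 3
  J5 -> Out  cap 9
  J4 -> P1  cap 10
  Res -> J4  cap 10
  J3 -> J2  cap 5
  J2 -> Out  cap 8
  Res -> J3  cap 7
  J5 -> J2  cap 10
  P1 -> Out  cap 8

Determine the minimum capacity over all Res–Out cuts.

Augment Res→J4→J5→Out: bottleneck 9, flow now 9.
Augment Res→J4→P1→Out: bottleneck 1, flow now 10.
Augment Res→J3→J2→Out: bottleneck 5, flow now 15.
Augment Res→J3→P1→Out: bottleneck 2, flow now 17.
No augmenting path remains; maximum flow = 17.
By max-flow min-cut, the minimum cut capacity equals the max flow.
In the residual graph, reachable from Res: {Res}.
Min-cut edges: Res→J4 (10), Res→J3 (7); capacity 10 + 7 = 17.

17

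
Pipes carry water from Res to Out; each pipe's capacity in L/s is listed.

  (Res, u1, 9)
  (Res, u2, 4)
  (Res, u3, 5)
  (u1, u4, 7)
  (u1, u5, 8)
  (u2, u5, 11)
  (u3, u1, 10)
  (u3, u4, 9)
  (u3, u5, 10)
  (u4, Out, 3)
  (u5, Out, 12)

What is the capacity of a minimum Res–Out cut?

Augment Res→u1→u4→Out: bottleneck 3, flow now 3.
Augment Res→u1→u5→Out: bottleneck 6, flow now 9.
Augment Res→u2→u5→Out: bottleneck 4, flow now 13.
Augment Res→u3→u5→Out: bottleneck 2, flow now 15.
No augmenting path remains; maximum flow = 15.
By max-flow min-cut, the minimum cut capacity equals the max flow.
In the residual graph, reachable from Res: {Res, u1, u2, u3, u4, u5}.
Min-cut edges: u4→Out (3), u5→Out (12); capacity 3 + 12 = 15.

15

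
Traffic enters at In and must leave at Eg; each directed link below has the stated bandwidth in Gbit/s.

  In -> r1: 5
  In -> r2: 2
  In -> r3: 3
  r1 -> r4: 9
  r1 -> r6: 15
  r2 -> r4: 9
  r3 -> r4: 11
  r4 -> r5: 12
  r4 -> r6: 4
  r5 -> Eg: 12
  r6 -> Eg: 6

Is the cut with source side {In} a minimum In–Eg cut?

Given cut capacity: 5 + 2 + 3 = 10.
Augment In→r1→r6→Eg: bottleneck 5, flow now 5.
Augment In→r2→r4→r5→Eg: bottleneck 2, flow now 7.
Augment In→r3→r4→r5→Eg: bottleneck 3, flow now 10.
No augmenting path remains; maximum flow = 10.
Cut capacity 10 equals the max flow, so it is a minimum cut.

Yes — it is a minimum cut (capacity 10).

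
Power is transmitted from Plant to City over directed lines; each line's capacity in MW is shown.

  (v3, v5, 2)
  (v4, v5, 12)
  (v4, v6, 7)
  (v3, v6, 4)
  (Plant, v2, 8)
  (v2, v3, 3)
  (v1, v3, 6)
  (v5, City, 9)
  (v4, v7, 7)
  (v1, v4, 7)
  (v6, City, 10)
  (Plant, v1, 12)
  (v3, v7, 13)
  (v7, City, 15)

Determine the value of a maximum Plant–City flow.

15

Augment Plant→v1→v3→v5→City: bottleneck 2, flow now 2.
Augment Plant→v1→v3→v6→City: bottleneck 4, flow now 6.
Augment Plant→v1→v4→v5→City: bottleneck 6, flow now 12.
Augment Plant→v2→v3→v7→City: bottleneck 3, flow now 15.
No augmenting path remains; maximum flow = 15.
In the residual graph, reachable from Plant: {Plant, v2}.
Min-cut edges: Plant→v1 (12), v2→v3 (3); capacity 12 + 3 = 15.
This cut is saturated, so no flow can exceed 15.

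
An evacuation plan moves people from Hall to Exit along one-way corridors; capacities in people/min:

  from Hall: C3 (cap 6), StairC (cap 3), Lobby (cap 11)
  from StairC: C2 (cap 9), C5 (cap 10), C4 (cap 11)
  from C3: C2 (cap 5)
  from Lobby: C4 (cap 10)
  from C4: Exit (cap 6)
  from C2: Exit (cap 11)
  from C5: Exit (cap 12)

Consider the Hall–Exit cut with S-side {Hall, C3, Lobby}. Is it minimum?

No — its capacity is 18, but the minimum cut has capacity 14.

Given cut capacity: 3 + 5 + 10 = 18.
Augment Hall→StairC→C4→Exit: bottleneck 3, flow now 3.
Augment Hall→C3→C2→Exit: bottleneck 5, flow now 8.
Augment Hall→Lobby→C4→Exit: bottleneck 3, flow now 11.
Augment Hall→Lobby→C4→StairC→C2→Exit: bottleneck 3, flow now 14. (uses reverse residual edge)
No augmenting path remains; maximum flow = 14.
In the residual graph, reachable from Hall: {Hall, C3, Lobby, C4}.
Min-cut edges: Hall→StairC (3), C3→C2 (5), C4→Exit (6); capacity 3 + 5 + 6 = 14.
Cut capacity 18 exceeds the max flow 14, so it is not minimum.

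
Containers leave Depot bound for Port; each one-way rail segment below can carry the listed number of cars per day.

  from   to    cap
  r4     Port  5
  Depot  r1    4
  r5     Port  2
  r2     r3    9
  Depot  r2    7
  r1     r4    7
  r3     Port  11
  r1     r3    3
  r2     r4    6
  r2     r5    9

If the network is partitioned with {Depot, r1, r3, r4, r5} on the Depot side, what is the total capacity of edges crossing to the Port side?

25

Edges leaving {Depot, r1, r3, r4, r5}: Depot→r2 (7), r3→Port (11), r4→Port (5), r5→Port (2).
Cut capacity = 7 + 11 + 5 + 2 = 25.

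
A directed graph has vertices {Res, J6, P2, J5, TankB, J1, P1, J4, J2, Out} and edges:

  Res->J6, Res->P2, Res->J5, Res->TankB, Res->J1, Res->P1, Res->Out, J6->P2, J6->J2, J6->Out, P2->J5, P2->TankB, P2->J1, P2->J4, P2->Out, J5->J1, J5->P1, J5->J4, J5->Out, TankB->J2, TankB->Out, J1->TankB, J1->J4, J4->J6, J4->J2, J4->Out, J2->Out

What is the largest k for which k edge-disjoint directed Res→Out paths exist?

Assign every edge capacity 1; by Menger, the answer equals the max flow.
Path Res→Out (+1); total 1.
Path Res→J6→Out (+1); total 2.
Path Res→P2→Out (+1); total 3.
Path Res→J5→Out (+1); total 4.
Path Res→TankB→Out (+1); total 5.
Path Res→J1→J4→Out (+1); total 6.
No residual Res→Out path; max flow = 6.
Certifying cut of size 6: {Res→J1, Res→J5, Res→J6, Res→Out, Res→P2, Res→TankB}.

6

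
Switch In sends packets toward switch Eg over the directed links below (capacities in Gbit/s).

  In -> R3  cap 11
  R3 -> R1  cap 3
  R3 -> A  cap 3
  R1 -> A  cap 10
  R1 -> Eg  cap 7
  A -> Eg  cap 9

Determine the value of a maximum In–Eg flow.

Augment In→R3→R1→Eg: bottleneck 3, flow now 3.
Augment In→R3→A→Eg: bottleneck 3, flow now 6.
No augmenting path remains; maximum flow = 6.
In the residual graph, reachable from In: {In, R3}.
Min-cut edges: R3→R1 (3), R3→A (3); capacity 3 + 3 = 6.
This cut is saturated, so no flow can exceed 6.

6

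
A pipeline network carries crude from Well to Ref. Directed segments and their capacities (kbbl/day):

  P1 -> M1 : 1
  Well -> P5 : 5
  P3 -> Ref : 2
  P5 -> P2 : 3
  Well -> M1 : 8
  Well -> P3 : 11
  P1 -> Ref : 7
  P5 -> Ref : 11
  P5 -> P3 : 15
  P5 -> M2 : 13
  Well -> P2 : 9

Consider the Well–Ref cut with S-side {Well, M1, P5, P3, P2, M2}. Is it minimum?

No — its capacity is 13, but the minimum cut has capacity 7.

Given cut capacity: 11 + 2 = 13.
Augment Well→P5→Ref: bottleneck 5, flow now 5.
Augment Well→P3→Ref: bottleneck 2, flow now 7.
No augmenting path remains; maximum flow = 7.
In the residual graph, reachable from Well: {Well, M1, P3, P2}.
Min-cut edges: Well→P5 (5), P3→Ref (2); capacity 5 + 2 = 7.
Cut capacity 13 exceeds the max flow 7, so it is not minimum.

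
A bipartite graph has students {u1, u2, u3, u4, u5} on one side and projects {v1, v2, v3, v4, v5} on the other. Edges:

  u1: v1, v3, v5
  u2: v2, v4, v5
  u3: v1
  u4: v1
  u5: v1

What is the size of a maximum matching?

Unit-capacity flow: source→left, listed edges, right→sink; max matching = max flow.
Augmenting path u1→v1 (+1); matched 1.
Augmenting path u2→v2 (+1); matched 2.
Augmenting path u3→v1→u1→v3 (+1); matched 3.
No augmenting path remains; maximum matching = 3.
König certificate: {u1, u2, v1} is a vertex cover of size 3 (every listed pair touches it), so no matching can be larger.

3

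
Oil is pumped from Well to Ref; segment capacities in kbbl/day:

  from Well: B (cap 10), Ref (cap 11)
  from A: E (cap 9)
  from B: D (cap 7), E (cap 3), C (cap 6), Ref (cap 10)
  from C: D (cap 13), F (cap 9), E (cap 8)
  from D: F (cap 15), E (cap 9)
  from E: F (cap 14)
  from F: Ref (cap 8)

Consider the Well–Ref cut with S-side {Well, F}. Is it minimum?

Given cut capacity: 10 + 11 + 8 = 29.
Augment Well→Ref: bottleneck 11, flow now 11.
Augment Well→B→Ref: bottleneck 10, flow now 21.
No augmenting path remains; maximum flow = 21.
In the residual graph, reachable from Well: {Well}.
Min-cut edges: Well→B (10), Well→Ref (11); capacity 10 + 11 = 21.
Cut capacity 29 exceeds the max flow 21, so it is not minimum.

No — its capacity is 29, but the minimum cut has capacity 21.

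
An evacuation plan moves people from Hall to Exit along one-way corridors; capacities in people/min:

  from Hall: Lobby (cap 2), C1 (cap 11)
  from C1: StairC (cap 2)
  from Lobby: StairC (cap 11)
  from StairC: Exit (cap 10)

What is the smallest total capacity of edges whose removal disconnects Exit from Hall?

Augment Hall→C1→StairC→Exit: bottleneck 2, flow now 2.
Augment Hall→Lobby→StairC→Exit: bottleneck 2, flow now 4.
No augmenting path remains; maximum flow = 4.
By max-flow min-cut, the minimum cut capacity equals the max flow.
In the residual graph, reachable from Hall: {Hall, C1}.
Min-cut edges: Hall→Lobby (2), C1→StairC (2); capacity 2 + 2 = 4.

4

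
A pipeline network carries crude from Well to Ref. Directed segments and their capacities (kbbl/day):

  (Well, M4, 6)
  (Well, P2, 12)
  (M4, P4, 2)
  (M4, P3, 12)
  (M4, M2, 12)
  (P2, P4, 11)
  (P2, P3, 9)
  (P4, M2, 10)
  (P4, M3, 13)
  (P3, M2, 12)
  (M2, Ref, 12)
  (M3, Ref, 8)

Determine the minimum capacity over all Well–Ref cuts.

18

Augment Well→M4→M2→Ref: bottleneck 6, flow now 6.
Augment Well→P2→P4→M2→Ref: bottleneck 6, flow now 12.
Augment Well→P2→P4→M3→Ref: bottleneck 5, flow now 17.
Augment Well→P2→P3→M2→P4→M3→Ref: bottleneck 1, flow now 18. (uses reverse residual edge)
No augmenting path remains; maximum flow = 18.
By max-flow min-cut, the minimum cut capacity equals the max flow.
In the residual graph, reachable from Well: {Well}.
Min-cut edges: Well→M4 (6), Well→P2 (12); capacity 6 + 12 = 18.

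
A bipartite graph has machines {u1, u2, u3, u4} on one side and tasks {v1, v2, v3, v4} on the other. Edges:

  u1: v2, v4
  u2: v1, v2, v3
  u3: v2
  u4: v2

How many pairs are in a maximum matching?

3

Unit-capacity flow: source→left, listed edges, right→sink; max matching = max flow.
Augmenting path u1→v2 (+1); matched 1.
Augmenting path u2→v1 (+1); matched 2.
Augmenting path u3→v2→u1→v4 (+1); matched 3.
No augmenting path remains; maximum matching = 3.
König certificate: {u1, u2, v2} is a vertex cover of size 3 (every listed pair touches it), so no matching can be larger.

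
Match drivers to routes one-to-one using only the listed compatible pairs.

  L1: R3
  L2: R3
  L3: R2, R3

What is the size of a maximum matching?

2

Unit-capacity flow: source→left, listed edges, right→sink; max matching = max flow.
Augmenting path L1→R3 (+1); matched 1.
Augmenting path L3→R2 (+1); matched 2.
No augmenting path remains; maximum matching = 2.
König certificate: {L3, R3} is a vertex cover of size 2 (every listed pair touches it), so no matching can be larger.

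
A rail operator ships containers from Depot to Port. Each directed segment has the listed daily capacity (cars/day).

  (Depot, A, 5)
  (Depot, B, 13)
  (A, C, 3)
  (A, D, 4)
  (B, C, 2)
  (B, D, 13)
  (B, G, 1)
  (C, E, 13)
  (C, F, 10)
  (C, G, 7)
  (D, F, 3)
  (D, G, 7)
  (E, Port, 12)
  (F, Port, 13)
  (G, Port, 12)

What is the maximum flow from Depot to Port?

Augment Depot→B→G→Port: bottleneck 1, flow now 1.
Augment Depot→A→C→E→Port: bottleneck 3, flow now 4.
Augment Depot→A→D→F→Port: bottleneck 2, flow now 6.
Augment Depot→B→C→E→Port: bottleneck 2, flow now 8.
Augment Depot→B→D→F→Port: bottleneck 1, flow now 9.
Augment Depot→B→D→G→Port: bottleneck 7, flow now 16.
No augmenting path remains; maximum flow = 16.
In the residual graph, reachable from Depot: {Depot, A, B, D}.
Min-cut edges: A→C (3), B→C (2), B→G (1), D→F (3), D→G (7); capacity 3 + 2 + 1 + 3 + 7 = 16.
This cut is saturated, so no flow can exceed 16.

16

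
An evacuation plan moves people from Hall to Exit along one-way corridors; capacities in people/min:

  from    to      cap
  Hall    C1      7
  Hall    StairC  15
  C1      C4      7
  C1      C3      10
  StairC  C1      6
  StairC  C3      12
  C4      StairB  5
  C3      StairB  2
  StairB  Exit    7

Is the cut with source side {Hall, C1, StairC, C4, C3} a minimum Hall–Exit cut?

Yes — it is a minimum cut (capacity 7).

Given cut capacity: 5 + 2 = 7.
Augment Hall→C1→C4→StairB→Exit: bottleneck 5, flow now 5.
Augment Hall→C1→C3→StairB→Exit: bottleneck 2, flow now 7.
No augmenting path remains; maximum flow = 7.
Cut capacity 7 equals the max flow, so it is a minimum cut.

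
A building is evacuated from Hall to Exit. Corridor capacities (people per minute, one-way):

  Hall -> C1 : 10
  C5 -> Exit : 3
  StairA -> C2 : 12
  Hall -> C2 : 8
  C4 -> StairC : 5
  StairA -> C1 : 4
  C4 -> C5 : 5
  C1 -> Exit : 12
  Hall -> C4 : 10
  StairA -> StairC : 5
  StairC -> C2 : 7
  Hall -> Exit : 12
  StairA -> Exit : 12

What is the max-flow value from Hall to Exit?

Augment Hall→Exit: bottleneck 12, flow now 12.
Augment Hall→C1→Exit: bottleneck 10, flow now 22.
Augment Hall→C4→C5→Exit: bottleneck 3, flow now 25.
No augmenting path remains; maximum flow = 25.
In the residual graph, reachable from Hall: {Hall, C4, StairC, C2, C5}.
Min-cut edges: Hall→C1 (10), Hall→Exit (12), C5→Exit (3); capacity 10 + 12 + 3 = 25.
This cut is saturated, so no flow can exceed 25.

25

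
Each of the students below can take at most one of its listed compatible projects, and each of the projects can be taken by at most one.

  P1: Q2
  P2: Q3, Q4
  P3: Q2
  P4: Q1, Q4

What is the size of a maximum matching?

3

Unit-capacity flow: source→left, listed edges, right→sink; max matching = max flow.
Augmenting path P1→Q2 (+1); matched 1.
Augmenting path P2→Q3 (+1); matched 2.
Augmenting path P4→Q1 (+1); matched 3.
No augmenting path remains; maximum matching = 3.
König certificate: {P2, P4, Q2} is a vertex cover of size 3 (every listed pair touches it), so no matching can be larger.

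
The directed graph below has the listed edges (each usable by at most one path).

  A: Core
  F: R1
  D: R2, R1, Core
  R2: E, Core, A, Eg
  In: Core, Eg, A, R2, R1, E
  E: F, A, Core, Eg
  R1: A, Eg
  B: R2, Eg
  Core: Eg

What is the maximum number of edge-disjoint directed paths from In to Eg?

5

Assign every edge capacity 1; by Menger, the answer equals the max flow.
Path In→Eg (+1); total 1.
Path In→E→Eg (+1); total 2.
Path In→R2→Eg (+1); total 3.
Path In→Core→Eg (+1); total 4.
Path In→R1→Eg (+1); total 5.
No residual In→Eg path; max flow = 5.
Certifying cut of size 5: {Core→Eg, In→E, In→Eg, In→R1, In→R2}.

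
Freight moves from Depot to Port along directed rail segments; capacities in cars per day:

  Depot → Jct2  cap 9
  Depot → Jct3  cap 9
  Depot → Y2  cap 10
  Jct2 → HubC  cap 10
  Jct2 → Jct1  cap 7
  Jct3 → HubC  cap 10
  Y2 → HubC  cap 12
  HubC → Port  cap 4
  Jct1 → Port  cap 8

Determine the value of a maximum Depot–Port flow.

11

Augment Depot→Jct2→HubC→Port: bottleneck 4, flow now 4.
Augment Depot→Jct2→Jct1→Port: bottleneck 5, flow now 9.
Augment Depot→Jct3→HubC→Jct2→Jct1→Port: bottleneck 2, flow now 11. (uses reverse residual edge)
No augmenting path remains; maximum flow = 11.
In the residual graph, reachable from Depot: {Depot, Jct2, Jct3, Y2, HubC}.
Min-cut edges: Jct2→Jct1 (7), HubC→Port (4); capacity 7 + 4 = 11.
This cut is saturated, so no flow can exceed 11.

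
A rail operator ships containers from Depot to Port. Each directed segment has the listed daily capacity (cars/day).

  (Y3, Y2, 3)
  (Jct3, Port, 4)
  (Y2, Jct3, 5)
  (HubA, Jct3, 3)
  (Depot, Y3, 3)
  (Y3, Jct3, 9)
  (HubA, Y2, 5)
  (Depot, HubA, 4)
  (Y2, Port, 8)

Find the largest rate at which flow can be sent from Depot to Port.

Augment Depot→HubA→Jct3→Port: bottleneck 3, flow now 3.
Augment Depot→HubA→Y2→Port: bottleneck 1, flow now 4.
Augment Depot→Y3→Jct3→Port: bottleneck 1, flow now 5.
Augment Depot→Y3→Y2→Port: bottleneck 2, flow now 7.
No augmenting path remains; maximum flow = 7.
In the residual graph, reachable from Depot: {Depot}.
Min-cut edges: Depot→HubA (4), Depot→Y3 (3); capacity 4 + 3 = 7.
This cut is saturated, so no flow can exceed 7.

7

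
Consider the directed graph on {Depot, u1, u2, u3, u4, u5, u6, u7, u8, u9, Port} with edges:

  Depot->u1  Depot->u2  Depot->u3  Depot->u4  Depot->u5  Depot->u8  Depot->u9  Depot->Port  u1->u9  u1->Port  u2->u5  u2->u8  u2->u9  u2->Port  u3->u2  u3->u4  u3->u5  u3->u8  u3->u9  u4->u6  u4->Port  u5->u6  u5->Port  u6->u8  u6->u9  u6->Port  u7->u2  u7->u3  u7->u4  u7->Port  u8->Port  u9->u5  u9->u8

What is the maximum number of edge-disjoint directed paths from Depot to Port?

7

Assign every edge capacity 1; by Menger, the answer equals the max flow.
Path Depot→Port (+1); total 1.
Path Depot→u1→Port (+1); total 2.
Path Depot→u2→Port (+1); total 3.
Path Depot→u4→Port (+1); total 4.
Path Depot→u5→Port (+1); total 5.
Path Depot→u8→Port (+1); total 6.
Path Depot→u3→u4→u6→Port (+1); total 7.
No residual Depot→Port path; max flow = 7.
Certifying cut of size 7: {Depot→Port, Depot→u1, u2→Port, u4→Port, u5→Port, u6→Port, u8→Port}.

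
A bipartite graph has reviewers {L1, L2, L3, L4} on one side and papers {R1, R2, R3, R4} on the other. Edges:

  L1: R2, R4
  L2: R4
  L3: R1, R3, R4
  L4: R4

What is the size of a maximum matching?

3

Unit-capacity flow: source→left, listed edges, right→sink; max matching = max flow.
Augmenting path L1→R2 (+1); matched 1.
Augmenting path L2→R4 (+1); matched 2.
Augmenting path L3→R1 (+1); matched 3.
No augmenting path remains; maximum matching = 3.
König certificate: {L1, L3, R4} is a vertex cover of size 3 (every listed pair touches it), so no matching can be larger.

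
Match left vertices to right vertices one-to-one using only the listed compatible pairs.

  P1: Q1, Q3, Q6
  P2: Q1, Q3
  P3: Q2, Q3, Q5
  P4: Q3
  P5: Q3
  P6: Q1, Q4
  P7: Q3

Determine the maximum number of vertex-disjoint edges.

5

Unit-capacity flow: source→left, listed edges, right→sink; max matching = max flow.
Augmenting path P1→Q1 (+1); matched 1.
Augmenting path P2→Q3 (+1); matched 2.
Augmenting path P3→Q2 (+1); matched 3.
Augmenting path P6→Q4 (+1); matched 4.
Augmenting path P4→Q3→P2→Q1→P1→Q6 (+1); matched 5.
No augmenting path remains; maximum matching = 5.
König certificate: {P1, P2, P3, P6, Q3} is a vertex cover of size 5 (every listed pair touches it), so no matching can be larger.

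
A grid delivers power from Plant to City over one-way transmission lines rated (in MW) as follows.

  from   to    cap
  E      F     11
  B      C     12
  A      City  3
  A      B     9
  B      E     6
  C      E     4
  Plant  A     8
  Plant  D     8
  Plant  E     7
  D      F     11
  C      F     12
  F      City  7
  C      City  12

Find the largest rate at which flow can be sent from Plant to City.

Augment Plant→A→City: bottleneck 3, flow now 3.
Augment Plant→D→F→City: bottleneck 7, flow now 10.
Augment Plant→A→B→C→City: bottleneck 5, flow now 15.
No augmenting path remains; maximum flow = 15.
In the residual graph, reachable from Plant: {Plant, D, E, F}.
Min-cut edges: Plant→A (8), F→City (7); capacity 8 + 7 = 15.
This cut is saturated, so no flow can exceed 15.

15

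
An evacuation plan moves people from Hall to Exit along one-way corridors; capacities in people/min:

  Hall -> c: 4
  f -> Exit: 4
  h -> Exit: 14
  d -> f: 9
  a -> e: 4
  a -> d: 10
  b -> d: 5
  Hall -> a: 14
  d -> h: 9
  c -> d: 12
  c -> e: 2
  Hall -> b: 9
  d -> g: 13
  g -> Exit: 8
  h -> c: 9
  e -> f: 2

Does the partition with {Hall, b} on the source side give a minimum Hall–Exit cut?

Given cut capacity: 14 + 4 + 5 = 23.
Augment Hall→a→d→f→Exit: bottleneck 4, flow now 4.
Augment Hall→a→d→g→Exit: bottleneck 6, flow now 10.
Augment Hall→b→d→g→Exit: bottleneck 2, flow now 12.
Augment Hall→b→d→h→Exit: bottleneck 3, flow now 15.
Augment Hall→c→d→h→Exit: bottleneck 4, flow now 19.
Augment Hall→a→e→f→d→h→Exit: bottleneck 2, flow now 21. (uses reverse residual edge)
No augmenting path remains; maximum flow = 21.
In the residual graph, reachable from Hall: {Hall, a, b, e}.
Min-cut edges: Hall→c (4), a→d (10), b→d (5), e→f (2); capacity 4 + 10 + 5 + 2 = 21.
Cut capacity 23 exceeds the max flow 21, so it is not minimum.

No — its capacity is 23, but the minimum cut has capacity 21.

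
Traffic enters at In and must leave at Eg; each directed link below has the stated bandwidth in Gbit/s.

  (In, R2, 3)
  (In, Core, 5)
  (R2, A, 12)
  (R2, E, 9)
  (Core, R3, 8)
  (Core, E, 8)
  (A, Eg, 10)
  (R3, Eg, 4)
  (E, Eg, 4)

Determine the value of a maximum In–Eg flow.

8

Augment In→R2→A→Eg: bottleneck 3, flow now 3.
Augment In→Core→R3→Eg: bottleneck 4, flow now 7.
Augment In→Core→E→Eg: bottleneck 1, flow now 8.
No augmenting path remains; maximum flow = 8.
In the residual graph, reachable from In: {In}.
Min-cut edges: In→R2 (3), In→Core (5); capacity 3 + 5 = 8.
This cut is saturated, so no flow can exceed 8.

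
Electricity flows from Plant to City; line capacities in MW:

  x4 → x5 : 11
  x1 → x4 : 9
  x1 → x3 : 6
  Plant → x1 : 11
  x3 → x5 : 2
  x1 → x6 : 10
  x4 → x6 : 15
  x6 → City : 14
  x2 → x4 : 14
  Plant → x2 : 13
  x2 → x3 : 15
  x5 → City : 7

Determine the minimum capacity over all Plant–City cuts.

21

Augment Plant→x1→x6→City: bottleneck 10, flow now 10.
Augment Plant→x1→x3→x5→City: bottleneck 1, flow now 11.
Augment Plant→x2→x3→x5→City: bottleneck 1, flow now 12.
Augment Plant→x2→x4→x5→City: bottleneck 5, flow now 17.
Augment Plant→x2→x4→x6→City: bottleneck 4, flow now 21.
No augmenting path remains; maximum flow = 21.
By max-flow min-cut, the minimum cut capacity equals the max flow.
In the residual graph, reachable from Plant: {Plant, x1, x2, x3, x4, x5, x6}.
Min-cut edges: x5→City (7), x6→City (14); capacity 7 + 14 = 21.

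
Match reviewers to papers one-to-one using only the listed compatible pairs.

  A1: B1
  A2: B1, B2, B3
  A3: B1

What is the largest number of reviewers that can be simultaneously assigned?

2

Unit-capacity flow: source→left, listed edges, right→sink; max matching = max flow.
Augmenting path A1→B1 (+1); matched 1.
Augmenting path A2→B2 (+1); matched 2.
No augmenting path remains; maximum matching = 2.
König certificate: {A2, B1} is a vertex cover of size 2 (every listed pair touches it), so no matching can be larger.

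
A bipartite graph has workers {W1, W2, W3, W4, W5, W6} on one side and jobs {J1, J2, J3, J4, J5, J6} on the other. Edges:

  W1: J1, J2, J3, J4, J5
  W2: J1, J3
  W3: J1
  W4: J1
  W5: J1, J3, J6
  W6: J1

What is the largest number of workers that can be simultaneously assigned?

Unit-capacity flow: source→left, listed edges, right→sink; max matching = max flow.
Augmenting path W1→J1 (+1); matched 1.
Augmenting path W2→J3 (+1); matched 2.
Augmenting path W5→J6 (+1); matched 3.
Augmenting path W3→J1→W1→J2 (+1); matched 4.
No augmenting path remains; maximum matching = 4.
König certificate: {W1, W2, W5, J1} is a vertex cover of size 4 (every listed pair touches it), so no matching can be larger.

4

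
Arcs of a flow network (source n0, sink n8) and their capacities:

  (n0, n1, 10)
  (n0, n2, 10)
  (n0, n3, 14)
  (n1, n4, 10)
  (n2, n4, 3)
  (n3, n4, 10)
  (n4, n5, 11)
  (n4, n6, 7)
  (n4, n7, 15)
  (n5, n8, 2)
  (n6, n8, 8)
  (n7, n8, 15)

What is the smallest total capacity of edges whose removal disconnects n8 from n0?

23

Augment n0→n1→n4→n5→n8: bottleneck 2, flow now 2.
Augment n0→n1→n4→n6→n8: bottleneck 7, flow now 9.
Augment n0→n1→n4→n7→n8: bottleneck 1, flow now 10.
Augment n0→n2→n4→n7→n8: bottleneck 3, flow now 13.
Augment n0→n3→n4→n7→n8: bottleneck 10, flow now 23.
No augmenting path remains; maximum flow = 23.
By max-flow min-cut, the minimum cut capacity equals the max flow.
In the residual graph, reachable from n0: {n0, n2, n3}.
Min-cut edges: n0→n1 (10), n2→n4 (3), n3→n4 (10); capacity 10 + 3 + 10 = 23.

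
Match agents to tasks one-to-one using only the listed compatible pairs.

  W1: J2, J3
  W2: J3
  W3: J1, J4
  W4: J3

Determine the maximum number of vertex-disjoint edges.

Unit-capacity flow: source→left, listed edges, right→sink; max matching = max flow.
Augmenting path W1→J2 (+1); matched 1.
Augmenting path W2→J3 (+1); matched 2.
Augmenting path W3→J1 (+1); matched 3.
No augmenting path remains; maximum matching = 3.
König certificate: {W1, W3, J3} is a vertex cover of size 3 (every listed pair touches it), so no matching can be larger.

3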